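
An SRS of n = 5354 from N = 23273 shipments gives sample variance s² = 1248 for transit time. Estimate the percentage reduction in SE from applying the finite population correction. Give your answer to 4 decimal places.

12.2533

f = n/N = 5354/23273 = 0.23005199.
SE_no-fpc = √(s²/n) = 0.48280094; SE_fpc = √((1−f)s²/n) = 0.4236418.
Ratio = √(1−f) = 0.87746681. Reduction = 100·(1 − 0.87746681) = 12.2533%.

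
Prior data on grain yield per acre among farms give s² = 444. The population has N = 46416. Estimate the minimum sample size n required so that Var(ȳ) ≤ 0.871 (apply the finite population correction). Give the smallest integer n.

505

Without fpc, n₀ = s²/D = 444/0.871 = 509.7589.
With fpc, (1 − n/N)·s²/n ≤ D requires n ≥ n₀/(1 + n₀/N) = 509.7589/(1 + 509.7589/46416) = 504.2213.
Rounding up, n = 505.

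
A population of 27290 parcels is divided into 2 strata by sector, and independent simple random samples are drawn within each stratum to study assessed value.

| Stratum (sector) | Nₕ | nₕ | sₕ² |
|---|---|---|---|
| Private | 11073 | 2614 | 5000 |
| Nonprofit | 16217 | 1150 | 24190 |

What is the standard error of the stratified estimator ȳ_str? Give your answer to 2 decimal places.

Var(ȳ_str) = Σₕ Wₕ²(1 − fₕ)sₕ²/nₕ with Wₕ = Nₕ/N, N = 27290.
Private: Wₕ = 0.40575302; term = 0.40575302²·(1 − 0.23606972)·5000/2614 = 0.24057011.
Nonprofit: Wₕ = 0.59424698; term = 0.59424698²·(1 − 0.07091324)·24190/1150 = 6.901258.
Sum = 7.1418281.
SE = √(7.1418281) = 2.67.

2.67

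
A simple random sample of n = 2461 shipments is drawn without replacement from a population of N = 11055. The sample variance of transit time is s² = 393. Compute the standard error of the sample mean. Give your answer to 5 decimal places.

Under SRS without replacement, Var(ȳ) = (1 − f)·s²/n with f = n/N = 2461/11055 = 0.22261420.
Var(ȳ) = (1 − 0.22261420)·393/2461 = 0.77738580·0.15969118 = 0.12414166.
SE(ȳ) = √(0.12414166) = 0.35234.

0.35234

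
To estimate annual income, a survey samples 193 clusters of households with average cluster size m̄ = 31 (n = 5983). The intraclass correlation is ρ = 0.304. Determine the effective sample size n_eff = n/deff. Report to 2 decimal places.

591.21

deff = 1 + (31 − 1)·0.304 = 1 + 9.12 = 10.12.
n_eff = 5983 / 10.12 = 591.21.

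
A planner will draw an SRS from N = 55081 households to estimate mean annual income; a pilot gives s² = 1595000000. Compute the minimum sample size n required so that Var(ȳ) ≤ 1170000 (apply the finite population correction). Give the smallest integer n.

1331

Without fpc, n₀ = s²/D = 1595000000/1170000 = 1363.2479.
With fpc, (1 − n/N)·s²/n ≤ D requires n ≥ n₀/(1 + n₀/N) = 1363.2479/(1 + 1363.2479/55081) = 1330.3226.
Rounding up, n = 1331.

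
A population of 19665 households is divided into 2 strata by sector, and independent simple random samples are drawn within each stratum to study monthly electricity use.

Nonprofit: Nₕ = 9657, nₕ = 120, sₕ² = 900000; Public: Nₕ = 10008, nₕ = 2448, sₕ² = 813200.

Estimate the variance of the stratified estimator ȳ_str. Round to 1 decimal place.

Var(ȳ_str) = Σₕ Wₕ²(1 − fₕ)sₕ²/nₕ with Wₕ = Nₕ/N, N = 19665.
Nonprofit: Wₕ = 0.49107551; term = 0.49107551²·(1 − 0.01242622)·900000/120 = 1786.1889.
Public: Wₕ = 0.50892449; term = 0.50892449²·(1 − 0.24460432)·813200/2448 = 64.993084.
Sum = 1851.182.

1851.2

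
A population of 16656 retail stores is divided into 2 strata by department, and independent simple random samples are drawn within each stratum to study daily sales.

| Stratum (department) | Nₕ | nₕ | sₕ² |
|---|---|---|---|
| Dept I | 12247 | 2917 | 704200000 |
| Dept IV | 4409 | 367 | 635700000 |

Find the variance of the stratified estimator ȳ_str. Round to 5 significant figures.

210700

Var(ȳ_str) = Σₕ Wₕ²(1 − fₕ)sₕ²/nₕ with Wₕ = Nₕ/N, N = 16656.
Dept I: Wₕ = 0.73529059; term = 0.73529059²·(1 − 0.23818078)·704200000/2917 = 99432.768.
Dept IV: Wₕ = 0.26470941; term = 0.26470941²·(1 − 0.08323883)·635700000/367 = 111270.78.
Sum = 210703.55.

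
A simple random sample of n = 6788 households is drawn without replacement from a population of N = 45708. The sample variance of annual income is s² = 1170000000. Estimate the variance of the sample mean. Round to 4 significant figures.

146800

Under SRS without replacement, Var(ȳ) = (1 − f)·s²/n with f = n/N = 6788/45708 = 0.14850792.
Var(ȳ) = (1 − 0.14850792)·1170000000/6788 = 0.85149208·172362.99 = 146765.72.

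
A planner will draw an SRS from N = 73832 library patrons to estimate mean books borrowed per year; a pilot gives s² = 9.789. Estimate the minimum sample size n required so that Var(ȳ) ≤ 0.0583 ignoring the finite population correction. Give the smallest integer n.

Without fpc, n₀ = s²/D = 9.789/0.0583 = 167.9074.
Rounding up, n = 168.

168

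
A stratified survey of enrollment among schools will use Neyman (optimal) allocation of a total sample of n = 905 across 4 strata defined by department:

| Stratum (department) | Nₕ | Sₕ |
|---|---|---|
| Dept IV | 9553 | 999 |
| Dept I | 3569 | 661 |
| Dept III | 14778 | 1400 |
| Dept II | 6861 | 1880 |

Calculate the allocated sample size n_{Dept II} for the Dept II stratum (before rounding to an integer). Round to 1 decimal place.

256.6

Neyman allocation: nₕ = n·NₕSₕ / Σⱼ NⱼSⱼ.
Σ NⱼSⱼ = 9553·999 + 3569·661 + 14778·1400 + 6861·1880 = 4.5490436 × 10^7.
n_{Dept II} = 905·6861·1880 / (4.5490436 × 10^7) = 256.6.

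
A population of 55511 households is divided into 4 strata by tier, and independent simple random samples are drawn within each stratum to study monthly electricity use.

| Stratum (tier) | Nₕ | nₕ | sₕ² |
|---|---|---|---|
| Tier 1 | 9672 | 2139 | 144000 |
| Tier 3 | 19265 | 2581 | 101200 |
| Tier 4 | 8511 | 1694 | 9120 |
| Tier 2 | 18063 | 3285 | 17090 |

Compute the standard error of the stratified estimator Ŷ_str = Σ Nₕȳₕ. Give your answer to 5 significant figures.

138600

Var(Ŷ_str) = Σₕ Nₕ²(1 − fₕ)sₕ²/nₕ.
Tier 1: 9672²·(1 − 2139/9672)·144000/2139 = 4.9049656 × 10^9.
Tier 3: 19265²·(1 − 2581/19265)·101200/2581 = 1.2602645 × 10^10.
Tier 4: 8511²·(1 − 1694/8511)·9120/1694 = 3.1235993 × 10^8.
Tier 2: 18063²·(1 − 3285/18063)·17090/3285 = 1.3887121 × 10^9.
Sum = 1.9208683 × 10^10.
SE = √(1.9208683 × 10^10) = 138600.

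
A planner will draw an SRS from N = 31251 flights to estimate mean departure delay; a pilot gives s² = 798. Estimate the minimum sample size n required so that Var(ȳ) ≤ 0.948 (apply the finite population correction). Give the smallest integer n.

820

Without fpc, n₀ = s²/D = 798/0.948 = 841.7722.
With fpc, (1 − n/N)·s²/n ≤ D requires n ≥ n₀/(1 + n₀/N) = 841.7722/(1 + 841.7722/31251) = 819.6931.
Rounding up, n = 820.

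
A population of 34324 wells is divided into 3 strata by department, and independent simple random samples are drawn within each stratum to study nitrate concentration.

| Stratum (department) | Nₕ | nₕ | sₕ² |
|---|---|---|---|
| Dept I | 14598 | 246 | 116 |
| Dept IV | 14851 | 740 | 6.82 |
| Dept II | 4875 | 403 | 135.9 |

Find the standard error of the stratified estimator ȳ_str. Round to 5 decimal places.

Var(ȳ_str) = Σₕ Wₕ²(1 − fₕ)sₕ²/nₕ with Wₕ = Nₕ/N, N = 34324.
Dept I: Wₕ = 0.42530008; term = 0.42530008²·(1 − 0.01685162)·116/246 = 0.083855756.
Dept IV: Wₕ = 0.43267102; term = 0.43267102²·(1 − 0.04982829)·6.82/740 = 0.001639345.
Dept II: Wₕ = 0.14202890; term = 0.14202890²·(1 − 0.08266667)·135.9/403 = 0.0062401501.
Sum = 0.091735251.
SE = √(0.091735251) = 0.30288.

0.30288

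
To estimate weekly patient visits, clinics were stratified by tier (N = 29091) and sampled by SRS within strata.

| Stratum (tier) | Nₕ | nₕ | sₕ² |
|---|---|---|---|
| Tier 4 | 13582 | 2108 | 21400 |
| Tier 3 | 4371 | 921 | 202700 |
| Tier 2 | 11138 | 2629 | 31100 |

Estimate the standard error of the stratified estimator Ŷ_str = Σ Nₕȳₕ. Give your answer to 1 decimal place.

Var(Ŷ_str) = Σₕ Nₕ²(1 − fₕ)sₕ²/nₕ.
Tier 4: 13582²·(1 − 2108/13582)·21400/2108 = 1.5820556 × 10^9.
Tier 3: 4371²·(1 − 921/4371)·202700/921 = 3.3188989 × 10^9.
Tier 2: 11138²·(1 − 2629/11138)·31100/2629 = 1.1211289 × 10^9.
Sum = 6.0220834 × 10^9.
SE = √(6.0220834 × 10^9) = 77602.1.

77602.1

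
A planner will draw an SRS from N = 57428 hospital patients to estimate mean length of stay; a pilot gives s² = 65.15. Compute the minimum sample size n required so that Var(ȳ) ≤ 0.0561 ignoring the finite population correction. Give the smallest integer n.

1162

Without fpc, n₀ = s²/D = 65.15/0.0561 = 1161.3191.
Rounding up, n = 1162.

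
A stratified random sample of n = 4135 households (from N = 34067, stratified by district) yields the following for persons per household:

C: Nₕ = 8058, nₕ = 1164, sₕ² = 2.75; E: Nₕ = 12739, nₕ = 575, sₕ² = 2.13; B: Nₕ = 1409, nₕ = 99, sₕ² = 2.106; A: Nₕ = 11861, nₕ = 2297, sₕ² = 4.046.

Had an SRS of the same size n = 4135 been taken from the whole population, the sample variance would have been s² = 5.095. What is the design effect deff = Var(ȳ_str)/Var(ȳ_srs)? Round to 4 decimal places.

0.7516

Var(ȳ_str) = Σ Wₕ²(1−fₕ)sₕ²/nₕ with Wₕ = Nₕ/34067:
  C: (8058/34067)²·(1−1164/8058)·2.75/1164 = 1.1308642 × 10^-4
  E: (12739/34067)²·(1−575/12739)·2.13/575 = 4.9460184 × 10^-4
  B: (1409/34067)²·(1−99/1409)·2.106/99 = 3.383278 × 10^-5
  A: (11861/34067)²·(1−2297/11861)·4.046/2297 = 1.721702 × 10^-4
  → Var(ȳ_str) = 8.1369124 × 10^-4.
Var(ȳ_srs) = (1 − 4135/34067)·5.095/4135 = 0.0010826062.
deff = (8.1369124 × 10^-4) / 0.0010826062 = 0.7516.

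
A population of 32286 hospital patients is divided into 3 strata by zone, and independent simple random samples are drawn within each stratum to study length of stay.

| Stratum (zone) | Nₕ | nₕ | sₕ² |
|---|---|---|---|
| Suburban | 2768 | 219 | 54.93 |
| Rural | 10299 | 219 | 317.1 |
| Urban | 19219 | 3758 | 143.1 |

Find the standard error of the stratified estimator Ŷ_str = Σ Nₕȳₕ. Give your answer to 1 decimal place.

Var(Ŷ_str) = Σₕ Nₕ²(1 − fₕ)sₕ²/nₕ.
Suburban: 2768²·(1 − 219/2768)·54.93/219 = 1.7697071 × 10^6.
Rural: 10299²·(1 − 219/10299)·317.1/219 = 1.5031687 × 10^8.
Urban: 19219²·(1 − 3758/19219)·143.1/3758 = 1.1314913 × 10^7.
Sum = 1.6340149 × 10^8.
SE = √(1.6340149 × 10^8) = 12782.9.

12782.9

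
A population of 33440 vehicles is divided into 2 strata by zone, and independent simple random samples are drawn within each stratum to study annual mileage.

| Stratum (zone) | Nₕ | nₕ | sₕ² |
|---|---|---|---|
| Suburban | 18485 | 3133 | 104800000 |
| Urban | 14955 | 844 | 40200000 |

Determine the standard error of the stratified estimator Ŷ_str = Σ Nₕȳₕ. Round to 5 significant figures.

Var(Ŷ_str) = Σₕ Nₕ²(1 − fₕ)sₕ²/nₕ.
Suburban: 18485²·(1 − 3133/18485)·104800000/3133 = 9.4926027 × 10^12.
Urban: 14955²·(1 − 844/14955)·40200000/844 = 1.0051429 × 10^13.
Sum = 1.9544032 × 10^13.
SE = √(1.9544032 × 10^13) = 4.4209 × 10^6.

4.4209 × 10^6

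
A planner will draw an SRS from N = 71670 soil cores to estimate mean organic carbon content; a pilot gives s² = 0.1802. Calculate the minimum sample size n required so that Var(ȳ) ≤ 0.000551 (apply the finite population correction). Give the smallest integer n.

326

Without fpc, n₀ = s²/D = 0.1802/0.000551 = 327.0417.
With fpc, (1 − n/N)·s²/n ≤ D requires n ≥ n₀/(1 + n₀/N) = 327.0417/(1 + 327.0417/71670) = 325.5561.
Rounding up, n = 326.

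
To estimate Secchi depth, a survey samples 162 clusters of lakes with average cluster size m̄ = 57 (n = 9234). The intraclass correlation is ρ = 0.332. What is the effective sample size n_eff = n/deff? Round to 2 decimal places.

471.31

deff = 1 + (57 − 1)·0.332 = 1 + 18.592 = 19.592.
n_eff = 9234 / 19.592 = 471.31.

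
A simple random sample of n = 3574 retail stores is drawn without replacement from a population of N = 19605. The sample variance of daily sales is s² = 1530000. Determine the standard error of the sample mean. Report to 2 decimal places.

18.71

Under SRS without replacement, Var(ȳ) = (1 − f)·s²/n with f = n/N = 3574/19605 = 0.18230043.
Var(ȳ) = (1 − 0.18230043)·1530000/3574 = 0.81769957·428.09177 = 350.05046.
SE(ȳ) = √(350.05046) = 18.71.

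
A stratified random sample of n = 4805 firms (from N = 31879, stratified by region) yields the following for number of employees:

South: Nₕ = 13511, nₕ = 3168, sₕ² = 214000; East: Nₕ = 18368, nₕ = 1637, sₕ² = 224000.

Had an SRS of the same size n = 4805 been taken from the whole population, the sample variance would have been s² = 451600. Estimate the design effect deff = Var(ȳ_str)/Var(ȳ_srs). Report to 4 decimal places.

Var(ȳ_str) = Σ Wₕ²(1−fₕ)sₕ²/nₕ with Wₕ = Nₕ/31879:
  South: (13511/31879)²·(1−3168/13511)·214000/3168 = 9.2886637
  East: (18368/31879)²·(1−1637/18368)·224000/1637 = 41.378403
  → Var(ȳ_str) = 50.667067.
Var(ȳ_srs) = (1 − 4805/31879)·451600/4805 = 79.819366.
deff = 50.667067 / 79.819366 = 0.6348.

0.6348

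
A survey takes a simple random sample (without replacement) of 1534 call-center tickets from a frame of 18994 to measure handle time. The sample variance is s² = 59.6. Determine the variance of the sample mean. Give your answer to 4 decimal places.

0.0357

Under SRS without replacement, Var(ȳ) = (1 − f)·s²/n with f = n/N = 1534/18994 = 0.08076235.
Var(ȳ) = (1 − 0.08076235)·59.6/1534 = 0.91923765·0.038852673 = 0.03571484.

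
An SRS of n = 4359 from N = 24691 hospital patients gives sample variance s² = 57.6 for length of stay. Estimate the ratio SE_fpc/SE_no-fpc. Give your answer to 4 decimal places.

f = n/N = 4359/24691 = 0.17654206.
SE_no-fpc = √(s²/n) = 0.11495234; SE_fpc = √((1−f)s²/n) = 0.10431302.
Ratio = √(1−f) = 0.90744583.

0.9074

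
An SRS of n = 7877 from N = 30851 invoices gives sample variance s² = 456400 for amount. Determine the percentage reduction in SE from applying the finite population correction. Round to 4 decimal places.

13.7054

f = n/N = 7877/30851 = 0.25532398.
SE_no-fpc = √(s²/n) = 7.6118881; SE_fpc = √((1−f)s²/n) = 6.5686494.
Ratio = √(1−f) = 0.86294613. Reduction = 100·(1 − 0.86294613) = 13.7054%.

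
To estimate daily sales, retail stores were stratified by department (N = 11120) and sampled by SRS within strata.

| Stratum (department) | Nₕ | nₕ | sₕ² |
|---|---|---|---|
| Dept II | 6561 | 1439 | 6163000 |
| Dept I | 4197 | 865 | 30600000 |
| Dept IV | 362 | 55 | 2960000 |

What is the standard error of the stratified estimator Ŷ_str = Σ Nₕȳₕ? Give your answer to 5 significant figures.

Var(Ŷ_str) = Σₕ Nₕ²(1 − fₕ)sₕ²/nₕ.
Dept II: 6561²·(1 − 1439/6561)·6163000/1439 = 1.4392657 × 10^11.
Dept I: 4197²·(1 − 865/4197)·30600000/865 = 4.947084 × 10^11.
Dept IV: 362²·(1 − 55/362)·2960000/55 = 5.9810298 × 10^9.
Sum = 6.44616 × 10^11.
SE = √(6.44616 × 10^11) = 802880.

802880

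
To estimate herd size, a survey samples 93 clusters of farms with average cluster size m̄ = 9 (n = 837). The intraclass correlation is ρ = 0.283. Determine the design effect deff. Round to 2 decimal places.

deff = 1 + (9 − 1)·0.283 = 1 + 2.264 = 3.264.

3.26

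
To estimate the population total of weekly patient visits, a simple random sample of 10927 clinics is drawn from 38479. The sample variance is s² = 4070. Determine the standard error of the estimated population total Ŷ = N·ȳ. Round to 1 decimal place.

19871.7

Var(Ŷ) = N²·Var(ȳ) = N²·(1 − n/N)·s²/n.
f = 10927/38479 = 0.28397308; Var(ȳ) = 0.71602692·4070/10927 = 0.26669988.
Var(Ŷ) = 38479² · 0.26669988 = 3.9488476 × 10^8.
SE(Ŷ) = √(3.9488476 × 10^8) = 19871.7.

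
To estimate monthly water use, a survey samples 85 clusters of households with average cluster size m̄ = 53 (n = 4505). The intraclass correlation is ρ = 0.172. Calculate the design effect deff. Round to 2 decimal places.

9.94

deff = 1 + (53 − 1)·0.172 = 1 + 8.944 = 9.944.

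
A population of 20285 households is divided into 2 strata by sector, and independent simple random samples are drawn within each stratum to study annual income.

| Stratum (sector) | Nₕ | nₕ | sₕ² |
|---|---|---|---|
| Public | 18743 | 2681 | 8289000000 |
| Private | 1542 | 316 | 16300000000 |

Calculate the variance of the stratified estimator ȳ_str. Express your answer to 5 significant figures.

2.4990 × 10^6

Var(ȳ_str) = Σₕ Wₕ²(1 − fₕ)sₕ²/nₕ with Wₕ = Nₕ/N, N = 20285.
Public: Wₕ = 0.92398324; term = 0.92398324²·(1 − 0.14304007)·8289000000/2681 = 2.2620074 × 10^6.
Private: Wₕ = 0.07601676; term = 0.07601676²·(1 − 0.20492866)·16300000000/316 = 236987.45.
Sum = 2.4989949 × 10^6.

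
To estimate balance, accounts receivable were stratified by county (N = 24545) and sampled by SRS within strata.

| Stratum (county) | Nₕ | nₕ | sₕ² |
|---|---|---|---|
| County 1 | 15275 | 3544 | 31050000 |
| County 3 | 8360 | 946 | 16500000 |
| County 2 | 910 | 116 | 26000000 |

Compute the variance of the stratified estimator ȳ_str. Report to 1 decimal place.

4669.1

Var(ȳ_str) = Σₕ Wₕ²(1 − fₕ)sₕ²/nₕ with Wₕ = Nₕ/N, N = 24545.
County 1: Wₕ = 0.62232634; term = 0.62232634²·(1 − 0.23201309)·31050000/3544 = 2605.902.
County 3: Wₕ = 0.34059890; term = 0.34059890²·(1 − 0.11315789)·16500000/946 = 1794.4262.
County 2: Wₕ = 0.03707476; term = 0.03707476²·(1 − 0.12747253)·26000000/116 = 268.81357.
Sum = 4669.1418.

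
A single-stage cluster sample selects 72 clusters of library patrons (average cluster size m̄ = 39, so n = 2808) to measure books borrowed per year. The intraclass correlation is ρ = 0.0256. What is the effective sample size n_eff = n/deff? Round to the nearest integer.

deff = 1 + (39 − 1)·0.0256 = 1 + 0.9728 = 1.9728.
n_eff = 2808 / 1.9728 = 1423.

1423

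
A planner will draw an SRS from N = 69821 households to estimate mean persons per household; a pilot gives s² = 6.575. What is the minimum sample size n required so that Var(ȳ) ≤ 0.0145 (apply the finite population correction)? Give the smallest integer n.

451

Without fpc, n₀ = s²/D = 6.575/0.0145 = 453.4483.
With fpc, (1 − n/N)·s²/n ≤ D requires n ≥ n₀/(1 + n₀/N) = 453.4483/(1 + 453.4483/69821) = 450.5224.
Rounding up, n = 451.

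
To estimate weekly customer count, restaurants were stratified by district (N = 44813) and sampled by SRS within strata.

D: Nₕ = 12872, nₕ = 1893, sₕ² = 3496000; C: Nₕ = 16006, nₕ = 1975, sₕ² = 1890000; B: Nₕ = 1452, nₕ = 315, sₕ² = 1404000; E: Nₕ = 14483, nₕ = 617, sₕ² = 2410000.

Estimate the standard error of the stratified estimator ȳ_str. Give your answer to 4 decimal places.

25.1246

Var(ȳ_str) = Σₕ Wₕ²(1 − fₕ)sₕ²/nₕ with Wₕ = Nₕ/N, N = 44813.
D: Wₕ = 0.28723808; term = 0.28723808²·(1 − 0.14706339)·3496000/1893 = 129.96356.
C: Wₕ = 0.35717314; term = 0.35717314²·(1 − 0.12339123)·1890000/1975 = 107.01831.
B: Wₕ = 0.03240131; term = 0.03240131²·(1 − 0.21694215)·1404000/315 = 3.6641699.
E: Wₕ = 0.32318747; term = 0.32318747²·(1 − 0.04260167)·2410000/617 = 390.6012.
Sum = 631.24724.
SE = √(631.24724) = 25.1246.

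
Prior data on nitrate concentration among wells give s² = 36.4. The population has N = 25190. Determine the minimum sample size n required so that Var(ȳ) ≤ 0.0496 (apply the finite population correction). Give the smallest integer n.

Without fpc, n₀ = s²/D = 36.4/0.0496 = 733.8710.
With fpc, (1 − n/N)·s²/n ≤ D requires n ≥ n₀/(1 + n₀/N) = 733.8710/(1 + 733.8710/25190) = 713.0961.
Rounding up, n = 714.

714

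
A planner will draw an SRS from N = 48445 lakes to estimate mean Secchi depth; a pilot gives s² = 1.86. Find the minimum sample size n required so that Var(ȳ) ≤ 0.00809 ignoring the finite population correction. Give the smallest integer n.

Without fpc, n₀ = s²/D = 1.86/0.00809 = 229.9135.
Rounding up, n = 230.

230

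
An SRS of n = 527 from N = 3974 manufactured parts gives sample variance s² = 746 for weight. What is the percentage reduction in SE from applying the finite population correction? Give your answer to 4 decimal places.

6.8663

f = n/N = 527/3974 = 0.13261198.
SE_no-fpc = √(s²/n) = 1.189773; SE_fpc = √((1−f)s²/n) = 1.1080792.
Ratio = √(1−f) = 0.93133669. Reduction = 100·(1 − 0.93133669) = 6.8663%.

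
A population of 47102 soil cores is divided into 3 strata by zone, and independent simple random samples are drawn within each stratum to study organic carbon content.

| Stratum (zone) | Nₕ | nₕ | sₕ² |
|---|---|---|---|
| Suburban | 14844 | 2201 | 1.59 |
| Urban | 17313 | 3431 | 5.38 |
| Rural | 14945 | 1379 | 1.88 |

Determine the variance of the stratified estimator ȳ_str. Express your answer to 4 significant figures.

3.556 × 10^-4

Var(ȳ_str) = Σₕ Wₕ²(1 − fₕ)sₕ²/nₕ with Wₕ = Nₕ/N, N = 47102.
Suburban: Wₕ = 0.31514585; term = 0.31514585²·(1 − 0.14827540)·1.59/2201 = 6.1108197 × 10^-5.
Urban: Wₕ = 0.36756401; term = 0.36756401²·(1 − 0.19817478)·5.38/3431 = 1.698663 × 10^-4.
Rural: Wₕ = 0.31729014; term = 0.31729014²·(1 − 0.09227166)·1.88/1379 = 1.245841 × 10^-4.
Sum = 3.555586 × 10^-4.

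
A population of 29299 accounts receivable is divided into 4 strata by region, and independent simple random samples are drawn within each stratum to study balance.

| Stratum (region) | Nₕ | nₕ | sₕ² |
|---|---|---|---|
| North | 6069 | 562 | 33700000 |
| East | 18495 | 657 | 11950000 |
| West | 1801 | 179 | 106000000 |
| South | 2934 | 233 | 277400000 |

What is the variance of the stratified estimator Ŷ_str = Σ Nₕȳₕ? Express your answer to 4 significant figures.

Var(Ŷ_str) = Σₕ Nₕ²(1 − fₕ)sₕ²/nₕ.
North: 6069²·(1 − 562/6069)·33700000/562 = 2.0041296 × 10^12.
East: 18495²·(1 − 657/18495)·11950000/657 = 6.0007154 × 10^12.
West: 1801²·(1 − 179/1801)·106000000/179 = 1.7298857 × 10^12.
South: 2934²·(1 − 233/2934)·277400000/233 = 9.434855 × 10^12.
Sum = 1.9169586 × 10^13.

1.917 × 10^13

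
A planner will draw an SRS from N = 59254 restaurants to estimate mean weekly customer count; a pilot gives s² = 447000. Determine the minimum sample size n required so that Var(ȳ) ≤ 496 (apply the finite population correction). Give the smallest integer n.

Without fpc, n₀ = s²/D = 447000/496 = 901.2097.
With fpc, (1 − n/N)·s²/n ≤ D requires n ≥ n₀/(1 + n₀/N) = 901.2097/(1 + 901.2097/59254) = 887.7083.
Rounding up, n = 888.

888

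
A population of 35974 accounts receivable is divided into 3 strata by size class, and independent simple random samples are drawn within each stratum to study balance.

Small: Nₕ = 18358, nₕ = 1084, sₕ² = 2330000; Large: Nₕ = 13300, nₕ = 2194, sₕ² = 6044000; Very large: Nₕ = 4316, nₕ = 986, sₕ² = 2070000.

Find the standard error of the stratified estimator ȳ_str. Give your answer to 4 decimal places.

Var(ȳ_str) = Σₕ Wₕ²(1 − fₕ)sₕ²/nₕ with Wₕ = Nₕ/N, N = 35974.
Small: Wₕ = 0.51031300; term = 0.51031300²·(1 − 0.05904783)·2330000/1084 = 526.70502.
Large: Wₕ = 0.36971146; term = 0.36971146²·(1 − 0.16496241)·6044000/2194 = 314.42689.
Very large: Wₕ = 0.11997554; term = 0.11997554²·(1 − 0.22845227)·2070000/986 = 23.315334.
Sum = 864.44724.
SE = √(864.44724) = 29.4015.

29.4015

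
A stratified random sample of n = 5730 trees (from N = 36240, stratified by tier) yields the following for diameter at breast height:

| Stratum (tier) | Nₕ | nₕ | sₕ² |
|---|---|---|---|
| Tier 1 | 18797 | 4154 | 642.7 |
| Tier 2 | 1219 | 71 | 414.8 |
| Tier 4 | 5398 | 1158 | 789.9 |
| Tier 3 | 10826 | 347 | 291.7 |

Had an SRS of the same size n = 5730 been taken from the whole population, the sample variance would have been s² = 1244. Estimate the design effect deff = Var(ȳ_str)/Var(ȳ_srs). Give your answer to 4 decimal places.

0.6738

Var(ȳ_str) = Σ Wₕ²(1−fₕ)sₕ²/nₕ with Wₕ = Nₕ/36240:
  Tier 1: (18797/36240)²·(1−4154/18797)·642.7/4154 = 0.032425302
  Tier 2: (1219/36240)²·(1−71/1219)·414.8/71 = 0.006225147
  Tier 4: (5398/36240)²·(1−1158/5398)·789.9/1158 = 0.011887374
  Tier 3: (10826/36240)²·(1−347/10826)·291.7/347 = 0.072613679
  → Var(ȳ_str) = 0.1231515.
Var(ȳ_srs) = (1 − 5730/36240)·1244/5730 = 0.18277626.
deff = 0.1231515 / 0.18277626 = 0.6738.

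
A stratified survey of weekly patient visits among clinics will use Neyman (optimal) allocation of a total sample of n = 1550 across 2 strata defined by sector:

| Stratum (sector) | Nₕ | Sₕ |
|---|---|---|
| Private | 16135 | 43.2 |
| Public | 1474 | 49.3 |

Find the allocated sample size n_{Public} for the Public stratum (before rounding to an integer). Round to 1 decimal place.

Neyman allocation: nₕ = n·NₕSₕ / Σⱼ NⱼSⱼ.
Σ NⱼSⱼ = 16135·43.2 + 1474·49.3 = 769700.2.
n_{Public} = 1550·1474·49.3 / 769700.2 = 146.3.

146.3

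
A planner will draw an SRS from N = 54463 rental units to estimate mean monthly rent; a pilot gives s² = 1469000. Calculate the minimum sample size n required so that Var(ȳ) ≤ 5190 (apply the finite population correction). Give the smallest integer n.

Without fpc, n₀ = s²/D = 1469000/5190 = 283.0443.
With fpc, (1 − n/N)·s²/n ≤ D requires n ≥ n₀/(1 + n₀/N) = 283.0443/(1 + 283.0443/54463) = 281.5809.
Rounding up, n = 282.

282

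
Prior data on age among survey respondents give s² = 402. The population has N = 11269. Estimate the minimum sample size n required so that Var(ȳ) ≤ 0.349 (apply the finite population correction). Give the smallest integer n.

Without fpc, n₀ = s²/D = 402/0.349 = 1151.8625.
With fpc, (1 − n/N)·s²/n ≤ D requires n ≥ n₀/(1 + n₀/N) = 1151.8625/(1 + 1151.8625/11269) = 1045.0432.
Rounding up, n = 1046.

1046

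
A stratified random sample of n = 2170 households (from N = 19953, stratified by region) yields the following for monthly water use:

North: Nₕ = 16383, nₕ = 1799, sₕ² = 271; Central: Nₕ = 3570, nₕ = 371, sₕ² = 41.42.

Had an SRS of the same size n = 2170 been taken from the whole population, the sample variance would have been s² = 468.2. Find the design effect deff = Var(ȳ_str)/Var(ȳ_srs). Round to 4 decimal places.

Var(ȳ_str) = Σ Wₕ²(1−fₕ)sₕ²/nₕ with Wₕ = Nₕ/19953:
  North: (16383/19953)²·(1−1799/16383)·271/1799 = 0.090404867
  Central: (3570/19953)²·(1−371/3570)·41.42/371 = 0.0032025966
  → Var(ȳ_str) = 0.093607464.
Var(ȳ_srs) = (1 − 2170/19953)·468.2/2170 = 0.19229523.
deff = 0.093607464 / 0.19229523 = 0.4868.

0.4868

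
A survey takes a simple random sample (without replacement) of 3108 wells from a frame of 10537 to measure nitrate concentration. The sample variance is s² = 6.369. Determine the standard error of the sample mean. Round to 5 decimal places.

Under SRS without replacement, Var(ȳ) = (1 − f)·s²/n with f = n/N = 3108/10537 = 0.29496061.
Var(ȳ) = (1 − 0.29496061)·6.369/3108 = 0.70503939·0.0020492278 = 0.0014447863.
SE(ȳ) = √(0.0014447863) = 0.03801.

0.03801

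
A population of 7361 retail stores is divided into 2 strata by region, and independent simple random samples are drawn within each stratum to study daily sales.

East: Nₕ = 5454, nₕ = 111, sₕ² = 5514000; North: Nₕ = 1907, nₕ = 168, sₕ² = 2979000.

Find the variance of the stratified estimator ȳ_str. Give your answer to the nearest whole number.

Var(ȳ_str) = Σₕ Wₕ²(1 − fₕ)sₕ²/nₕ with Wₕ = Nₕ/N, N = 7361.
East: Wₕ = 0.74093194; term = 0.74093194²·(1 − 0.02035204)·5514000/111 = 26715.94.
North: Wₕ = 0.25906806; term = 0.25906806²·(1 − 0.08809649)·2979000/168 = 1085.2702.
Sum = 27801.21.

27801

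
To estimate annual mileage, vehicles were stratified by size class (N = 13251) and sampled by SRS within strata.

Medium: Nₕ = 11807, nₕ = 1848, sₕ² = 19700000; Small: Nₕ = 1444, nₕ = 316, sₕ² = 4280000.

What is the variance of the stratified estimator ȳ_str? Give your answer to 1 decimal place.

7264.4

Var(ȳ_str) = Σₕ Wₕ²(1 − fₕ)sₕ²/nₕ with Wₕ = Nₕ/N, N = 13251.
Medium: Wₕ = 0.89102709; term = 0.89102709²·(1 − 0.15651732)·19700000/1848 = 7138.7512.
Small: Wₕ = 0.10897291; term = 0.10897291²·(1 − 0.21883657)·4280000/316 = 125.64224.
Sum = 7264.3934.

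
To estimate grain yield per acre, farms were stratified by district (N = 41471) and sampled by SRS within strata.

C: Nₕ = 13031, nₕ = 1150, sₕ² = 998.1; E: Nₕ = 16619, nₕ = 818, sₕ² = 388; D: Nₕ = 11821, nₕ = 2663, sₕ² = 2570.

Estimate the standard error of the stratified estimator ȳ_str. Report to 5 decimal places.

Var(ȳ_str) = Σₕ Wₕ²(1 − fₕ)sₕ²/nₕ with Wₕ = Nₕ/N, N = 41471.
C: Wₕ = 0.31421958; term = 0.31421958²·(1 − 0.08825109)·998.1/1150 = 0.078130021.
E: Wₕ = 0.40073787; term = 0.40073787²·(1 − 0.04922077)·388/818 = 0.072423393.
D: Wₕ = 0.28504256; term = 0.28504256²·(1 − 0.22527705)·2570/2663 = 0.060747414.
Sum = 0.21130083.
SE = √(0.21130083) = 0.45967.

0.45967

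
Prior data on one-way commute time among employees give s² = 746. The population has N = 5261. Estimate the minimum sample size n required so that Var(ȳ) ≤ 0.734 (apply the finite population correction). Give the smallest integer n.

852

Without fpc, n₀ = s²/D = 746/0.734 = 1016.3488.
With fpc, (1 − n/N)·s²/n ≤ D requires n ≥ n₀/(1 + n₀/N) = 1016.3488/(1 + 1016.3488/5261) = 851.7945.
Rounding up, n = 852.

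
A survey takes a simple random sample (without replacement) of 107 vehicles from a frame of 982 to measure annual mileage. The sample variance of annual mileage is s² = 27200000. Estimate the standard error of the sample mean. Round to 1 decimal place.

475.9

Under SRS without replacement, Var(ȳ) = (1 − f)·s²/n with f = n/N = 107/982 = 0.10896130.
Var(ȳ) = (1 − 0.10896130)·27200000/107 = 0.89103870·254205.61 = 226507.03.
SE(ȳ) = √(226507.03) = 475.9.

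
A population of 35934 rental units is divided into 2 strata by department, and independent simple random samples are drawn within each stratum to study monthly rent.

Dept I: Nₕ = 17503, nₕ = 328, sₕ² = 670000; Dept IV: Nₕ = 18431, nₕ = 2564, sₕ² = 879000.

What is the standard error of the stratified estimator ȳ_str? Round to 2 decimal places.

23.52

Var(ȳ_str) = Σₕ Wₕ²(1 − fₕ)sₕ²/nₕ with Wₕ = Nₕ/N, N = 35934.
Dept I: Wₕ = 0.48708744; term = 0.48708744²·(1 − 0.01873964)·670000/328 = 475.55316.
Dept IV: Wₕ = 0.51291256; term = 0.51291256²·(1 − 0.13911345)·879000/2564 = 77.643204.
Sum = 553.19636.
SE = √(553.19636) = 23.52.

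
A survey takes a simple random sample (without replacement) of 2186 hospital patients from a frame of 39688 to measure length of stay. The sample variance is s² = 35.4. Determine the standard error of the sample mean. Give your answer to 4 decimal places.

0.1237

Under SRS without replacement, Var(ȳ) = (1 − f)·s²/n with f = n/N = 2186/39688 = 0.05507962.
Var(ȳ) = (1 − 0.05507962)·35.4/2186 = 0.94492038·0.016193962 = 0.015302004.
SE(ȳ) = √(0.015302004) = 0.1237.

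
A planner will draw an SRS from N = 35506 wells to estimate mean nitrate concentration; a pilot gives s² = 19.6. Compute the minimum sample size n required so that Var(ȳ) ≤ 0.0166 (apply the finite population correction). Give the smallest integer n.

1143

Without fpc, n₀ = s²/D = 19.6/0.0166 = 1180.7229.
With fpc, (1 − n/N)·s²/n ≤ D requires n ≥ n₀/(1 + n₀/N) = 1180.7229/(1 + 1180.7229/35506) = 1142.7226.
Rounding up, n = 1143.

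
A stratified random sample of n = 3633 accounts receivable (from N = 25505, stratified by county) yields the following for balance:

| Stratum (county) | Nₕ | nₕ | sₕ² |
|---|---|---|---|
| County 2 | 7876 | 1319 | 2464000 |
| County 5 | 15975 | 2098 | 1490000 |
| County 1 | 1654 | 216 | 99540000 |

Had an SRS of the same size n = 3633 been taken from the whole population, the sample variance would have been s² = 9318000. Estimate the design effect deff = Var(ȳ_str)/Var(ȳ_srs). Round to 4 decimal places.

0.9435

Var(ȳ_str) = Σ Wₕ²(1−fₕ)sₕ²/nₕ with Wₕ = Nₕ/25505:
  County 2: (7876/25505)²·(1−1319/7876)·2464000/1319 = 148.30512
  County 5: (15975/25505)²·(1−2098/15975)·1490000/2098 = 242.02854
  County 1: (1654/25505)²·(1−216/1654)·99540000/216 = 1684.9523
  → Var(ȳ_str) = 2075.286.
Var(ȳ_srs) = (1 − 3633/25505)·9318000/3633 = 2199.4823.
deff = 2075.286 / 2199.4823 = 0.9435.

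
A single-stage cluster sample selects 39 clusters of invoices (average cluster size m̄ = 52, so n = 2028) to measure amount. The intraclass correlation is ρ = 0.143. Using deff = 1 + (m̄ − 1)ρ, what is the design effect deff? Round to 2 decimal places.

8.29

deff = 1 + (52 − 1)·0.143 = 1 + 7.293 = 8.293.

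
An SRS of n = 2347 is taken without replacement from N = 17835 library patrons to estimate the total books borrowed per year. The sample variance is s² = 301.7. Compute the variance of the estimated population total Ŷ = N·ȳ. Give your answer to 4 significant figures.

3.551 × 10^7

Var(Ŷ) = N²·Var(ȳ) = N²·(1 − n/N)·s²/n.
f = 2347/17835 = 0.13159518; Var(ȳ) = 0.86840482·301.7/2347 = 0.11163091.
Var(Ŷ) = 17835² · 0.11163091 = 3.5508366 × 10^7.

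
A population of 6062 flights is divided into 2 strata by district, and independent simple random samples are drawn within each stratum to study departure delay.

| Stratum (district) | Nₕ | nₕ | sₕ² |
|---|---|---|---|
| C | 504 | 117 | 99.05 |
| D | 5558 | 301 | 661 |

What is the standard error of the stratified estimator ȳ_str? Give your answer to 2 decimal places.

1.32

Var(ȳ_str) = Σₕ Wₕ²(1 − fₕ)sₕ²/nₕ with Wₕ = Nₕ/N, N = 6062.
C: Wₕ = 0.08314088; term = 0.08314088²·(1 − 0.23214286)·99.05/117 = 0.0044934328.
D: Wₕ = 0.91685912; term = 0.91685912²·(1 − 0.05415617)·661/301 = 1.7460618.
Sum = 1.7505552.
SE = √(1.7505552) = 1.32.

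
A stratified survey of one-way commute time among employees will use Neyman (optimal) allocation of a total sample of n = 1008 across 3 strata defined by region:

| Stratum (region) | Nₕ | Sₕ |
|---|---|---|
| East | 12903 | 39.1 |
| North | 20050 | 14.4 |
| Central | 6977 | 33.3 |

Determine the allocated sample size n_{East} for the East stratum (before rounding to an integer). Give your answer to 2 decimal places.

Neyman allocation: nₕ = n·NₕSₕ / Σⱼ NⱼSⱼ.
Σ NⱼSⱼ = 12903·39.1 + 20050·14.4 + 6977·33.3 = 1.0255614 × 10^6.
n_{East} = 1008·12903·39.1 / (1.0255614 × 10^6) = 495.87.

495.87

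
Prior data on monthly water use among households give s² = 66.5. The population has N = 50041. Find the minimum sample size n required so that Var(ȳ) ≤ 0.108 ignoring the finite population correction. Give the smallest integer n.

616

Without fpc, n₀ = s²/D = 66.5/0.108 = 615.7407.
Rounding up, n = 616.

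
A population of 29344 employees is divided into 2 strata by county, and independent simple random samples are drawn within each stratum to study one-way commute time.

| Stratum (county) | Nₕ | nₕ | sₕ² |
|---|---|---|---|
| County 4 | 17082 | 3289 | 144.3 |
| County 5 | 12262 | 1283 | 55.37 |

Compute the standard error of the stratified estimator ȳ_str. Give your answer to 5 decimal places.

0.13694

Var(ȳ_str) = Σₕ Wₕ²(1 − fₕ)sₕ²/nₕ with Wₕ = Nₕ/N, N = 29344.
County 4: Wₕ = 0.58212923; term = 0.58212923²·(1 − 0.19254186)·144.3/3289 = 0.012004976.
County 5: Wₕ = 0.41787077; term = 0.41787077²·(1 − 0.10463220)·55.37/1283 = 0.0067473515.
Sum = 0.018752328.
SE = √(0.018752328) = 0.13694.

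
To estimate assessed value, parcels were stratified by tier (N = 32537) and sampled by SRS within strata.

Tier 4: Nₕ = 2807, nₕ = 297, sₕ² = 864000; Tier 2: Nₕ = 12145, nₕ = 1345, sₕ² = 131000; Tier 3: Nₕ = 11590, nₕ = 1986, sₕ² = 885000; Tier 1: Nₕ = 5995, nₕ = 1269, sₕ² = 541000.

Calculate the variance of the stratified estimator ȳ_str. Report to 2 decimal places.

89.69

Var(ȳ_str) = Σₕ Wₕ²(1 − fₕ)sₕ²/nₕ with Wₕ = Nₕ/N, N = 32537.
Tier 4: Wₕ = 0.08627101; term = 0.08627101²·(1 − 0.10580691)·864000/297 = 19.360582.
Tier 2: Wₕ = 0.37326736; term = 0.37326736²·(1 − 0.11074516)·131000/1345 = 12.067443.
Tier 3: Wₕ = 0.35620985; term = 0.35620985²·(1 − 0.17135462)·885000/1986 = 46.853776.
Tier 1: Wₕ = 0.18425177; term = 0.18425177²·(1 − 0.21167640)·541000/1269 = 11.409419.
Sum = 89.69122.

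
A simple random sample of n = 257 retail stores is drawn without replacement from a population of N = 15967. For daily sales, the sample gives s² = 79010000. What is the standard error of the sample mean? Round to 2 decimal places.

Under SRS without replacement, Var(ȳ) = (1 − f)·s²/n with f = n/N = 257/15967 = 0.01609570.
Var(ȳ) = (1 − 0.01609570)·79010000/257 = 0.98390430·307431.91 = 302483.58.
SE(ȳ) = √(302483.58) = 549.99.

549.99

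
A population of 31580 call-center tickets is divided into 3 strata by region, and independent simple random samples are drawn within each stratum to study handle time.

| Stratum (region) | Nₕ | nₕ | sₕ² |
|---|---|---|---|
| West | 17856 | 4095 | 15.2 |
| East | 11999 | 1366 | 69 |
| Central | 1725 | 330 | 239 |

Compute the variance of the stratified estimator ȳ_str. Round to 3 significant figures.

0.00912

Var(ȳ_str) = Σₕ Wₕ²(1 − fₕ)sₕ²/nₕ with Wₕ = Nₕ/N, N = 31580.
West: Wₕ = 0.56542115; term = 0.56542115²·(1 − 0.22933468)·15.2/4095 = 9.1453347 × 10^-4.
East: Wₕ = 0.37995567; term = 0.37995567²·(1 − 0.11384282)·69/1366 = 0.0064621198.
Central: Wₕ = 0.05462318; term = 0.05462318²·(1 − 0.19130435)·239/330 = 0.0017475235.
Sum = 0.0091241768.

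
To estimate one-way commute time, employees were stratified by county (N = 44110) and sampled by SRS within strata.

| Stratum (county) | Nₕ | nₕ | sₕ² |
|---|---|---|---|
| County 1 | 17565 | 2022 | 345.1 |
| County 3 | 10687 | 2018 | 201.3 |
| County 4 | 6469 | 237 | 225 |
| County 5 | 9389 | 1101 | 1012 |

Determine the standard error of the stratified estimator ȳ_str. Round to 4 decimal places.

Var(ȳ_str) = Σₕ Wₕ²(1 − fₕ)sₕ²/nₕ with Wₕ = Nₕ/N, N = 44110.
County 1: Wₕ = 0.39820902; term = 0.39820902²·(1 − 0.11511529)·345.1/2022 = 0.02394819.
County 3: Wₕ = 0.24228066; term = 0.24228066²·(1 − 0.18882755)·201.3/2018 = 0.004749778.
County 4: Wₕ = 0.14665609; term = 0.14665609²·(1 − 0.03663627)·225/237 = 0.019670919.
County 5: Wₕ = 0.21285423; term = 0.21285423²·(1 − 0.11726488)·1012/1101 = 0.036761071.
Sum = 0.085129958.
SE = √(0.085129958) = 0.2918.

0.2918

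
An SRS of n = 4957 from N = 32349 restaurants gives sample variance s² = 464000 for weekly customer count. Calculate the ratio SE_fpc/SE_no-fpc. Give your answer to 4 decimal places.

f = n/N = 4957/32349 = 0.15323503.
SE_no-fpc = √(s²/n) = 9.6749679; SE_fpc = √((1−f)s²/n) = 8.9028893.
Ratio = √(1−f) = 0.92019833.

0.9202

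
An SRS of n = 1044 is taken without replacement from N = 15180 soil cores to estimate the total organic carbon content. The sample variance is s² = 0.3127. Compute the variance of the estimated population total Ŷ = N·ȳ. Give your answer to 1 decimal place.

Var(Ŷ) = N²·Var(ȳ) = N²·(1 − n/N)·s²/n.
f = 1044/15180 = 0.06877470; Var(ȳ) = 0.93122530·0.3127/1044 = 2.789216 × 10^-4.
Var(Ŷ) = 15180² · (2.789216 × 10^-4) = 64272.574.

64272.6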